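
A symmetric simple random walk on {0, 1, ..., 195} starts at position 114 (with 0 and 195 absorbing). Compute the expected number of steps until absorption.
E[τ | X_0 = 114] = 9234

Let v_k = E[τ | X_0 = k]. Boundary: v_0 = v_195 = 0. Recurrence: v_k = 1 + (v_{k-1} + v_{k+1})/2 for 1 ≤ k ≤ 194. The particular solution to v_k − (v_{k-1} + v_{k+1})/2 = 1 is v_k = −k^2. Adding homogeneous solution A + B k and matching boundaries gives v_k = k (195 − k). Substituting k = 114: v_114 = 114 · 81 = 9234.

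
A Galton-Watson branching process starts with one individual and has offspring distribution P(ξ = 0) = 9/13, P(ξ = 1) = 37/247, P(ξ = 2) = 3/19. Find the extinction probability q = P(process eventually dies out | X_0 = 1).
q = 1

Mean offspring μ = 0·9/13 + 1·37/247 + 2·3/19 = 115/247 ≤ 1. For μ ≤ 1 with offspring not concentrated at 1, the Galton-Watson process goes extinct almost surely, so q = 1.
(Algebraic check: The pgf is f(s) = 9/13 + 37/247·s + 3/19·s². The extinction probability q is the smallest fixed point of f in [0, 1]. Setting s = f(s):
  3/19·s² + (37/247 − 1)·s + 9/13 = 0
  3/19·s² − (9/13 + 3/19)·s + 9/13 = 0
which factors as (s − 1)·(3/19·s − 9/13) = 0, giving roots s = 1 and s = (9/13)/(3/19) = 57/13. Since 57/13 ≥ 1, the smallest root in [0, 1] is s = 1.)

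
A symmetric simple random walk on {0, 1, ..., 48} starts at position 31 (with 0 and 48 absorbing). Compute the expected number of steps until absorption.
E[τ | X_0 = 31] = 527

Let v_k = E[τ | X_0 = k]. Boundary: v_0 = v_48 = 0. Recurrence: v_k = 1 + (v_{k-1} + v_{k+1})/2 for 1 ≤ k ≤ 47. The particular solution to v_k − (v_{k-1} + v_{k+1})/2 = 1 is v_k = −k^2. Adding homogeneous solution A + B k and matching boundaries gives v_k = k (48 − k). Substituting k = 31: v_31 = 31 · 17 = 527.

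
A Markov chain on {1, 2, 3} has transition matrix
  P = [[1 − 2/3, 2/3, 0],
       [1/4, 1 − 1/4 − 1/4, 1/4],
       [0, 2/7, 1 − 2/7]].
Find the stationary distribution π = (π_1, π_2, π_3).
π = (1/6, 4/9, 7/18)

This is a birth-death chain on three states, which satisfies detailed balance: π_1 · P_{12} = π_2 · P_{21} and π_2 · P_{23} = π_3 · P_{32}.
From π_1 · 2/3 = π_2 · 1/4: π_2/π_1 = (2/3)/(1/4) = 8/3.
From π_2 · 1/4 = π_3 · 2/7: π_3/π_2 = (1/4)/(2/7) = 7/8.
Take π_1 proportional to 1; then unnormalized π = (1, 8/3, 7/3). Normalize by dividing by the sum 6:
  π = (1/6, 4/9, 7/18).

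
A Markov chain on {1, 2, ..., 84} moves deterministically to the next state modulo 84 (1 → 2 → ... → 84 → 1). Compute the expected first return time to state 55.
E[T_55 | X_0 = 55] = 84

The chain cycles deterministically, so starting at state 55 it returns in exactly 84 steps. Equivalently, the stationary distribution is uniform π_j = 1/84 for every state j, so by Kac's formula E[T_55] = 1/π_55 = 84.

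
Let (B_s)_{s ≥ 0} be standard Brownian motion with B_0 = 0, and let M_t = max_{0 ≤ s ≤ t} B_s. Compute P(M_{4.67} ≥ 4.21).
P(M_{4.67} ≥ 4.21) = 2·P(B_{4.67} ≥ 4.21) = 2(1 − Φ(4.21/√4.67)) ≈ 0.0514

By the reflection principle for Brownian motion, P(M_t ≥ a) = 2 · P(B_t ≥ a) for a ≥ 0. Since B_t ~ N(0, t), P(B_t ≥ 4.21) = 1 − Φ(4.21/√t) = 1 − Φ(4.21/√4.67) = 1 − Φ(1.9482). So
  P(M_{4.67} ≥ 4.21) = 2(1 − Φ(1.9482)) ≈ 0.0514.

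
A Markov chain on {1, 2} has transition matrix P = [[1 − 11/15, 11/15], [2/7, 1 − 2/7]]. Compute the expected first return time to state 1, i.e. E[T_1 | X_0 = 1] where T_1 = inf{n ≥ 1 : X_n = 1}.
E[T_1 | X_0 = 1] = 1/π_1 = 107/30

For an irreducible recurrent Markov chain with stationary distribution π, E[T_i | X_0 = i] = 1/π_i (Kac's formula). Here π_1 = (2/7)/(11/15 + 2/7) = (2/7)/(107/105) = 30/107, so E[T_1 | X_0 = 1] = 1/π_1 = (11/15 + 2/7)/(2/7) = (107/105)/(2/7) = 107/30.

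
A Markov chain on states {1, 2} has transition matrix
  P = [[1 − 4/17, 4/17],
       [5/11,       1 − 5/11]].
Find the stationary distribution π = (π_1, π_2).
π_1 = 85/129, π_2 = 44/129

Solve πP = π with π_1 + π_2 = 1. From πP = π: π_1 · (1 − 4/17) + π_2 · 5/11 = π_1 ⇒ π_2 · 5/11 = π_1 · 4/17 ⇒ π_2/π_1 = (4/17)/(5/11) = 44/85. Together with π_1 + π_2 = 1:
  π_1 = (5/11)/(4/17 + 5/11) = (5/11)/(129/187) = 85/129,
  π_2 = (4/17)/(4/17 + 5/11) = (4/17)/(129/187) = 44/129.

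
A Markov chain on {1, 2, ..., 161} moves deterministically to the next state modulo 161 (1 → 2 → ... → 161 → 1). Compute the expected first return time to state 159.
E[T_159 | X_0 = 159] = 161

The chain cycles deterministically, so starting at state 159 it returns in exactly 161 steps. Equivalently, the stationary distribution is uniform π_j = 1/161 for every state j, so by Kac's formula E[T_159] = 1/π_159 = 161.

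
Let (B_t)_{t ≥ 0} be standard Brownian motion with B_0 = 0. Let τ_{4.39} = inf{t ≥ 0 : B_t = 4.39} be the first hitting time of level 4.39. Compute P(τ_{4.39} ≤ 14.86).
P(τ_{4.39} ≤ 14.86) = 2(1 − Φ(4.39/√14.86)) = 2(1 − Φ(1.1388)) ≈ 0.2548

By the reflection principle for standard BM, P(τ_b ≤ t) = 2 · P(B_t ≥ b). Since B_t ~ N(0, t), P(B_t ≥ 4.39) = 1 − Φ(4.39/√t) = 1 − Φ(4.39/√14.86) = 1 − Φ(1.1388) ≈ 0.12739. Doubling: P(τ_{4.39} ≤ 14.86) ≈ 2 · 0.12739 = 0.25478 ≈ 0.2548.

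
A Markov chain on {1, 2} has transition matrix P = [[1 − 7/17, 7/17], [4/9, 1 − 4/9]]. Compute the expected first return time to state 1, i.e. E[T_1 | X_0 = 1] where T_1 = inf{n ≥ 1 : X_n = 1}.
E[T_1 | X_0 = 1] = 1/π_1 = 131/68

For an irreducible recurrent Markov chain with stationary distribution π, E[T_i | X_0 = i] = 1/π_i (Kac's formula). Here π_1 = (4/9)/(7/17 + 4/9) = (4/9)/(131/153) = 68/131, so E[T_1 | X_0 = 1] = 1/π_1 = (7/17 + 4/9)/(4/9) = (131/153)/(4/9) = 131/68.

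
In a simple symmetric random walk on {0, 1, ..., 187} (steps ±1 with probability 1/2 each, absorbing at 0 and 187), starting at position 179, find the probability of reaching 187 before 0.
P(hit 187 before 0) = 179/187

Let u_k = P(hit 187 before 0 | start at k). Then u_0 = 0, u_187 = 1, and u_k = u_{k-1}/2 + u_{k+1}/2 for 1 ≤ k ≤ 186. This harmonic recurrence is solved by u_k = k/187, giving u_179 = 179/187.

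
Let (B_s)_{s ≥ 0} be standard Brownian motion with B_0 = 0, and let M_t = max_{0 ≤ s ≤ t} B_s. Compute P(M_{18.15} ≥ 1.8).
P(M_{18.15} ≥ 1.8) = 2·P(B_{18.15} ≥ 1.8) = 2(1 − Φ(1.8/√18.15)) ≈ 0.6727

By the reflection principle for Brownian motion, P(M_t ≥ a) = 2 · P(B_t ≥ a) for a ≥ 0. Since B_t ~ N(0, t), P(B_t ≥ 1.8) = 1 − Φ(1.8/√t) = 1 − Φ(1.8/√18.15) = 1 − Φ(0.4225). So
  P(M_{18.15} ≥ 1.8) = 2(1 − Φ(0.4225)) ≈ 0.6727.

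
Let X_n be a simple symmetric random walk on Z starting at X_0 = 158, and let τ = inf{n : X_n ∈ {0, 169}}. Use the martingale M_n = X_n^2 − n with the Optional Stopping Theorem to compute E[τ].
E[τ] = 1738

M_n = X_n^2 − n is a martingale (since E[X_{n+1}^2 | F_n] = X_n^2 + 1). By OST (τ has finite mean in a bounded region), E[M_τ] = E[M_0] = X_0^2 − 0 = 158^2 = 24964. Also E[M_τ] = E[X_τ^2] − E[τ]. The walk exits at 0 or 169, with P(hit 169 first) = 158/169, so E[X_τ^2] = 169^2 · 158/169 + 0 = 26702. Thus E[τ] = E[X_τ^2] − E[M_τ] = 26702 − 24964 = 1738 = 158(169 − 158) = 1738.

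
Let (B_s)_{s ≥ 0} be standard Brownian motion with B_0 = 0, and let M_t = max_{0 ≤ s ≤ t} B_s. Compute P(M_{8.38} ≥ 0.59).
P(M_{8.38} ≥ 0.59) = 2·P(B_{8.38} ≥ 0.59) = 2(1 − Φ(0.59/√8.38)) ≈ 0.8385

By the reflection principle for Brownian motion, P(M_t ≥ a) = 2 · P(B_t ≥ a) for a ≥ 0. Since B_t ~ N(0, t), P(B_t ≥ 0.59) = 1 − Φ(0.59/√t) = 1 − Φ(0.59/√8.38) = 1 − Φ(0.2038). So
  P(M_{8.38} ≥ 0.59) = 2(1 − Φ(0.2038)) ≈ 0.8385.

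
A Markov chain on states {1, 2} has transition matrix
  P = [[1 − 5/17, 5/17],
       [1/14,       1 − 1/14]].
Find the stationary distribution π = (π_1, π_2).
π_1 = 17/87, π_2 = 70/87

Solve πP = π with π_1 + π_2 = 1. From πP = π: π_1 · (1 − 5/17) + π_2 · 1/14 = π_1 ⇒ π_2 · 1/14 = π_1 · 5/17 ⇒ π_2/π_1 = (5/17)/(1/14) = 70/17. Together with π_1 + π_2 = 1:
  π_1 = (1/14)/(5/17 + 1/14) = (1/14)/(87/238) = 17/87,
  π_2 = (5/17)/(5/17 + 1/14) = (5/17)/(87/238) = 70/87.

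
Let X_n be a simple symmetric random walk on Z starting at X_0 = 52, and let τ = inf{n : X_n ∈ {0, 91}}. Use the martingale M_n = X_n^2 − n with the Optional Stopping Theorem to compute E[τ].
E[τ] = 2028

M_n = X_n^2 − n is a martingale (since E[X_{n+1}^2 | F_n] = X_n^2 + 1). By OST (τ has finite mean in a bounded region), E[M_τ] = E[M_0] = X_0^2 − 0 = 52^2 = 2704. Also E[M_τ] = E[X_τ^2] − E[τ]. The walk exits at 0 or 91, with P(hit 91 first) = 52/91, so E[X_τ^2] = 91^2 · 52/91 + 0 = 4732. Thus E[τ] = E[X_τ^2] − E[M_τ] = 4732 − 2704 = 2028 = 52(91 − 52) = 2028.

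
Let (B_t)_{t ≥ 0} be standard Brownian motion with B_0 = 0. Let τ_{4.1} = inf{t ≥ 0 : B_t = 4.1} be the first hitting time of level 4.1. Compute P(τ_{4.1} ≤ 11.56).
P(τ_{4.1} ≤ 11.56) = 2(1 − Φ(4.1/√11.56)) = 2(1 − Φ(1.2059)) ≈ 0.2279

By the reflection principle for standard BM, P(τ_b ≤ t) = 2 · P(B_t ≥ b). Since B_t ~ N(0, t), P(B_t ≥ 4.1) = 1 − Φ(4.1/√t) = 1 − Φ(4.1/√11.56) = 1 − Φ(1.2059) ≈ 0.11393. Doubling: P(τ_{4.1} ≤ 11.56) ≈ 2 · 0.11393 = 0.22786 ≈ 0.2279.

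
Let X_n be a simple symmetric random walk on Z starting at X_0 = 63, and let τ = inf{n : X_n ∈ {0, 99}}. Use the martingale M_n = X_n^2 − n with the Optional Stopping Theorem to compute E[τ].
E[τ] = 2268

M_n = X_n^2 − n is a martingale (since E[X_{n+1}^2 | F_n] = X_n^2 + 1). By OST (τ has finite mean in a bounded region), E[M_τ] = E[M_0] = X_0^2 − 0 = 63^2 = 3969. Also E[M_τ] = E[X_τ^2] − E[τ]. The walk exits at 0 or 99, with P(hit 99 first) = 63/99, so E[X_τ^2] = 99^2 · 63/99 + 0 = 6237. Thus E[τ] = E[X_τ^2] − E[M_τ] = 6237 − 3969 = 2268 = 63(99 − 63) = 2268.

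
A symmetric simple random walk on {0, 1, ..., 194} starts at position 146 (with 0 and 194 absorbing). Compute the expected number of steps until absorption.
E[τ | X_0 = 146] = 7008

Let v_k = E[τ | X_0 = k]. Boundary: v_0 = v_194 = 0. Recurrence: v_k = 1 + (v_{k-1} + v_{k+1})/2 for 1 ≤ k ≤ 193. The particular solution to v_k − (v_{k-1} + v_{k+1})/2 = 1 is v_k = −k^2. Adding homogeneous solution A + B k and matching boundaries gives v_k = k (194 − k). Substituting k = 146: v_146 = 146 · 48 = 7008.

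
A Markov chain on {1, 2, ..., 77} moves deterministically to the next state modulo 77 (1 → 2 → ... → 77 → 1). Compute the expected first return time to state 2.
E[T_2 | X_0 = 2] = 77

The chain cycles deterministically, so starting at state 2 it returns in exactly 77 steps. Equivalently, the stationary distribution is uniform π_j = 1/77 for every state j, so by Kac's formula E[T_2] = 1/π_2 = 77.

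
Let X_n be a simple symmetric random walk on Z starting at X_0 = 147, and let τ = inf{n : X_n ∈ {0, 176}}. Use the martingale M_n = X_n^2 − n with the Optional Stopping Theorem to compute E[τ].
E[τ] = 4263

M_n = X_n^2 − n is a martingale (since E[X_{n+1}^2 | F_n] = X_n^2 + 1). By OST (τ has finite mean in a bounded region), E[M_τ] = E[M_0] = X_0^2 − 0 = 147^2 = 21609. Also E[M_τ] = E[X_τ^2] − E[τ]. The walk exits at 0 or 176, with P(hit 176 first) = 147/176, so E[X_τ^2] = 176^2 · 147/176 + 0 = 25872. Thus E[τ] = E[X_τ^2] − E[M_τ] = 25872 − 21609 = 4263 = 147(176 − 147) = 4263.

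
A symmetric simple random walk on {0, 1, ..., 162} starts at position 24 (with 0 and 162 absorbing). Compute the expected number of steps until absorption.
E[τ | X_0 = 24] = 3312

Let v_k = E[τ | X_0 = k]. Boundary: v_0 = v_162 = 0. Recurrence: v_k = 1 + (v_{k-1} + v_{k+1})/2 for 1 ≤ k ≤ 161. The particular solution to v_k − (v_{k-1} + v_{k+1})/2 = 1 is v_k = −k^2. Adding homogeneous solution A + B k and matching boundaries gives v_k = k (162 − k). Substituting k = 24: v_24 = 24 · 138 = 3312.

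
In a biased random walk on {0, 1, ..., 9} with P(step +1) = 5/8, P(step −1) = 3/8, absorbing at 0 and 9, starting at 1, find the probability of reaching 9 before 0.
P(hit 9 before 0) = (1 − (3/5)^1) / (1 − (3/5)^9) = 390625/966721

Let u_k denote P(reach 9 before 0 | start at k). Boundary: u_0 = 0, u_9 = 1. Recurrence: u_k = 5/8·u_{k+1} + 3/8·u_{k-1} for 1 ≤ k ≤ 8. Try u_k = A + B·r^k with r = q/p = (3/8)/(5/8) = 3/5. Substitution satisfies the recurrence; boundary conditions give:
  u_k = (1 − r^k) / (1 − r^N) = (1 − (3/5)^1) / (1 − (3/5)^9) = 390625/966721.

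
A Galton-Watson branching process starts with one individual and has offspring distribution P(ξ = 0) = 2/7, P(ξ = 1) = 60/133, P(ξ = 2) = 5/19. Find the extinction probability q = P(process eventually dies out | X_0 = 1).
q = 1

Mean offspring μ = 0·2/7 + 1·60/133 + 2·5/19 = 130/133 ≤ 1. For μ ≤ 1 with offspring not concentrated at 1, the Galton-Watson process goes extinct almost surely, so q = 1.
(Algebraic check: The pgf is f(s) = 2/7 + 60/133·s + 5/19·s². The extinction probability q is the smallest fixed point of f in [0, 1]. Setting s = f(s):
  5/19·s² + (60/133 − 1)·s + 2/7 = 0
  5/19·s² − (2/7 + 5/19)·s + 2/7 = 0
which factors as (s − 1)·(5/19·s − 2/7) = 0, giving roots s = 1 and s = (2/7)/(5/19) = 38/35. Since 38/35 ≥ 1, the smallest root in [0, 1] is s = 1.)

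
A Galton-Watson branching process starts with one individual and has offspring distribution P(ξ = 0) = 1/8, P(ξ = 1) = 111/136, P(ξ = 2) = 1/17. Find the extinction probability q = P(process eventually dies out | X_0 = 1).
q = 1

Mean offspring μ = 0·1/8 + 1·111/136 + 2·1/17 = 127/136 ≤ 1. For μ ≤ 1 with offspring not concentrated at 1, the Galton-Watson process goes extinct almost surely, so q = 1.
(Algebraic check: The pgf is f(s) = 1/8 + 111/136·s + 1/17·s². The extinction probability q is the smallest fixed point of f in [0, 1]. Setting s = f(s):
  1/17·s² + (111/136 − 1)·s + 1/8 = 0
  1/17·s² − (1/8 + 1/17)·s + 1/8 = 0
which factors as (s − 1)·(1/17·s − 1/8) = 0, giving roots s = 1 and s = (1/8)/(1/17) = 17/8. Since 17/8 ≥ 1, the smallest root in [0, 1] is s = 1.)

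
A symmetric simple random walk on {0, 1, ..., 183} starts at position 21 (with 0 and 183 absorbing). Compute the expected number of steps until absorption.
E[τ | X_0 = 21] = 3402

Let v_k = E[τ | X_0 = k]. Boundary: v_0 = v_183 = 0. Recurrence: v_k = 1 + (v_{k-1} + v_{k+1})/2 for 1 ≤ k ≤ 182. The particular solution to v_k − (v_{k-1} + v_{k+1})/2 = 1 is v_k = −k^2. Adding homogeneous solution A + B k and matching boundaries gives v_k = k (183 − k). Substituting k = 21: v_21 = 21 · 162 = 3402.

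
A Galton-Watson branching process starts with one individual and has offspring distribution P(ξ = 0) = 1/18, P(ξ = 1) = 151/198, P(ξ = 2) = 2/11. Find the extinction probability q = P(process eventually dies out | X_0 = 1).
q = 11/36

The pgf is f(s) = 1/18 + 151/198·s + 2/11·s². The extinction probability q is the smallest fixed point of f in [0, 1]. Setting s = f(s):
  2/11·s² + (151/198 − 1)·s + 1/18 = 0
  2/11·s² − (1/18 + 2/11)·s + 1/18 = 0
which factors as (s − 1)·(2/11·s − 1/18) = 0, giving roots s = 1 and s = (1/18)/(2/11) = 11/36.
Mean offspring μ = 151/198 + 2·2/11 = 223/198 > 1 (supercritical), so q < 1. The extinction probability is the smaller root: q = (1/18)/(2/11) = 11/36.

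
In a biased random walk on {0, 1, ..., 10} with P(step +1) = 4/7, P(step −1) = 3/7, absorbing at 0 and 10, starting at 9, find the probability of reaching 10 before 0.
P(hit 10 before 0) = (1 − (3/4)^9) / (1 − (3/4)^10) = 969844/989527

Let u_k denote P(reach 10 before 0 | start at k). Boundary: u_0 = 0, u_10 = 1. Recurrence: u_k = 4/7·u_{k+1} + 3/7·u_{k-1} for 1 ≤ k ≤ 9. Try u_k = A + B·r^k with r = q/p = (3/7)/(4/7) = 3/4. Substitution satisfies the recurrence; boundary conditions give:
  u_k = (1 − r^k) / (1 − r^N) = (1 − (3/4)^9) / (1 − (3/4)^10) = 969844/989527.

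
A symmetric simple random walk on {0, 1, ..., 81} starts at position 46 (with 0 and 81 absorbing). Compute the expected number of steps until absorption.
E[τ | X_0 = 46] = 1610

Let v_k = E[τ | X_0 = k]. Boundary: v_0 = v_81 = 0. Recurrence: v_k = 1 + (v_{k-1} + v_{k+1})/2 for 1 ≤ k ≤ 80. The particular solution to v_k − (v_{k-1} + v_{k+1})/2 = 1 is v_k = −k^2. Adding homogeneous solution A + B k and matching boundaries gives v_k = k (81 − k). Substituting k = 46: v_46 = 46 · 35 = 1610.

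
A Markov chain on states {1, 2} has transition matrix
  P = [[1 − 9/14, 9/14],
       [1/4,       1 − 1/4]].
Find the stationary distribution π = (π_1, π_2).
π_1 = 7/25, π_2 = 18/25

Solve πP = π with π_1 + π_2 = 1. From πP = π: π_1 · (1 − 9/14) + π_2 · 1/4 = π_1 ⇒ π_2 · 1/4 = π_1 · 9/14 ⇒ π_2/π_1 = (9/14)/(1/4) = 18/7. Together with π_1 + π_2 = 1:
  π_1 = (1/4)/(9/14 + 1/4) = (1/4)/(25/28) = 7/25,
  π_2 = (9/14)/(9/14 + 1/4) = (9/14)/(25/28) = 18/25.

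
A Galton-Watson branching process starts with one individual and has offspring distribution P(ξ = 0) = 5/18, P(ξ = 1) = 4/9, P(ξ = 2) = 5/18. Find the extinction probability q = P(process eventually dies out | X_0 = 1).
q = 1

Mean offspring μ = 0·5/18 + 1·4/9 + 2·5/18 = 1 ≤ 1. For μ ≤ 1 with offspring not concentrated at 1, the Galton-Watson process goes extinct almost surely, so q = 1.
(Algebraic check: The pgf is f(s) = 5/18 + 4/9·s + 5/18·s². The extinction probability q is the smallest fixed point of f in [0, 1]. Setting s = f(s):
  5/18·s² + (4/9 − 1)·s + 5/18 = 0
  5/18·s² − (5/18 + 5/18)·s + 5/18 = 0
which factors as (s − 1)·(5/18·s − 5/18) = 0, giving roots s = 1 and s = (5/18)/(5/18) = 1. Since 1 ≥ 1, the smallest root in [0, 1] is s = 1.)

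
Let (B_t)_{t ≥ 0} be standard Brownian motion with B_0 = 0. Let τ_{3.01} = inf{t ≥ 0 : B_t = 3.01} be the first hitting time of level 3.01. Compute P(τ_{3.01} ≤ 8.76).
P(τ_{3.01} ≤ 8.76) = 2(1 − Φ(3.01/√8.76)) = 2(1 − Φ(1.0170)) ≈ 0.3092

By the reflection principle for standard BM, P(τ_b ≤ t) = 2 · P(B_t ≥ b). Since B_t ~ N(0, t), P(B_t ≥ 3.01) = 1 − Φ(3.01/√t) = 1 − Φ(3.01/√8.76) = 1 − Φ(1.0170) ≈ 0.15458. Doubling: P(τ_{3.01} ≤ 8.76) ≈ 2 · 0.15458 = 0.30916 ≈ 0.3092.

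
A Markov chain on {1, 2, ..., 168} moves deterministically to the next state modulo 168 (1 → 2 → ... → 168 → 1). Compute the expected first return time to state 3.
E[T_3 | X_0 = 3] = 168

The chain cycles deterministically, so starting at state 3 it returns in exactly 168 steps. Equivalently, the stationary distribution is uniform π_j = 1/168 for every state j, so by Kac's formula E[T_3] = 1/π_3 = 168.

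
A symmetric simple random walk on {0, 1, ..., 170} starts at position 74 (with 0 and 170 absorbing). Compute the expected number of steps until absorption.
E[τ | X_0 = 74] = 7104

Let v_k = E[τ | X_0 = k]. Boundary: v_0 = v_170 = 0. Recurrence: v_k = 1 + (v_{k-1} + v_{k+1})/2 for 1 ≤ k ≤ 169. The particular solution to v_k − (v_{k-1} + v_{k+1})/2 = 1 is v_k = −k^2. Adding homogeneous solution A + B k and matching boundaries gives v_k = k (170 − k). Substituting k = 74: v_74 = 74 · 96 = 7104.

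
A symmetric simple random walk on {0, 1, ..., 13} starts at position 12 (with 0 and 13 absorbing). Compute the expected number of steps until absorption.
E[τ | X_0 = 12] = 12

Let v_k = E[τ | X_0 = k]. Boundary: v_0 = v_13 = 0. Recurrence: v_k = 1 + (v_{k-1} + v_{k+1})/2 for 1 ≤ k ≤ 12. The particular solution to v_k − (v_{k-1} + v_{k+1})/2 = 1 is v_k = −k^2. Adding homogeneous solution A + B k and matching boundaries gives v_k = k (13 − k). Substituting k = 12: v_12 = 12 · 1 = 12.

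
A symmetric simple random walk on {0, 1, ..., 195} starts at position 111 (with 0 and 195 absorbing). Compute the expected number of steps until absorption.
E[τ | X_0 = 111] = 9324

Let v_k = E[τ | X_0 = k]. Boundary: v_0 = v_195 = 0. Recurrence: v_k = 1 + (v_{k-1} + v_{k+1})/2 for 1 ≤ k ≤ 194. The particular solution to v_k − (v_{k-1} + v_{k+1})/2 = 1 is v_k = −k^2. Adding homogeneous solution A + B k and matching boundaries gives v_k = k (195 − k). Substituting k = 111: v_111 = 111 · 84 = 9324.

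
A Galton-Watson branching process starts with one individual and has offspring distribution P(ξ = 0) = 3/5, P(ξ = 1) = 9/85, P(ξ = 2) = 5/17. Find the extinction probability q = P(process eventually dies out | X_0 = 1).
q = 1

Mean offspring μ = 0·3/5 + 1·9/85 + 2·5/17 = 59/85 ≤ 1. For μ ≤ 1 with offspring not concentrated at 1, the Galton-Watson process goes extinct almost surely, so q = 1.
(Algebraic check: The pgf is f(s) = 3/5 + 9/85·s + 5/17·s². The extinction probability q is the smallest fixed point of f in [0, 1]. Setting s = f(s):
  5/17·s² + (9/85 − 1)·s + 3/5 = 0
  5/17·s² − (3/5 + 5/17)·s + 3/5 = 0
which factors as (s − 1)·(5/17·s − 3/5) = 0, giving roots s = 1 and s = (3/5)/(5/17) = 51/25. Since 51/25 ≥ 1, the smallest root in [0, 1] is s = 1.)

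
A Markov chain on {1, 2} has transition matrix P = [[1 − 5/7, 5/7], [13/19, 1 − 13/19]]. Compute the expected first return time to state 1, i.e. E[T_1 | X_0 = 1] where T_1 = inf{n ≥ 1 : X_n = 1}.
E[T_1 | X_0 = 1] = 1/π_1 = 186/91

For an irreducible recurrent Markov chain with stationary distribution π, E[T_i | X_0 = i] = 1/π_i (Kac's formula). Here π_1 = (13/19)/(5/7 + 13/19) = (13/19)/(186/133) = 91/186, so E[T_1 | X_0 = 1] = 1/π_1 = (5/7 + 13/19)/(13/19) = (186/133)/(13/19) = 186/91.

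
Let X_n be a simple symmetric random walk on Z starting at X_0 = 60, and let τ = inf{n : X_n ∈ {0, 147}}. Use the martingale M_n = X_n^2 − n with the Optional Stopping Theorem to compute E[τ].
E[τ] = 5220

M_n = X_n^2 − n is a martingale (since E[X_{n+1}^2 | F_n] = X_n^2 + 1). By OST (τ has finite mean in a bounded region), E[M_τ] = E[M_0] = X_0^2 − 0 = 60^2 = 3600. Also E[M_τ] = E[X_τ^2] − E[τ]. The walk exits at 0 or 147, with P(hit 147 first) = 60/147, so E[X_τ^2] = 147^2 · 60/147 + 0 = 8820. Thus E[τ] = E[X_τ^2] − E[M_τ] = 8820 − 3600 = 5220 = 60(147 − 60) = 5220.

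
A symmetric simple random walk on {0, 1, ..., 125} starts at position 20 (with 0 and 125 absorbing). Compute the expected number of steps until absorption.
E[τ | X_0 = 20] = 2100

Let v_k = E[τ | X_0 = k]. Boundary: v_0 = v_125 = 0. Recurrence: v_k = 1 + (v_{k-1} + v_{k+1})/2 for 1 ≤ k ≤ 124. The particular solution to v_k − (v_{k-1} + v_{k+1})/2 = 1 is v_k = −k^2. Adding homogeneous solution A + B k and matching boundaries gives v_k = k (125 − k). Substituting k = 20: v_20 = 20 · 105 = 2100.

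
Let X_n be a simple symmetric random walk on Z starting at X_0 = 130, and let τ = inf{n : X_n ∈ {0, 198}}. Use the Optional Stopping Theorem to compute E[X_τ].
E[X_τ] = 130

X_n is a martingale and τ is a bounded-mean stopping time (indeed τ is finite a.s. with bounded expectation since the walk is in a bounded region). By the OST, E[X_τ] = E[X_0] = 130. Equivalently: E[X_τ] = 198 · P(hit 198 first) + 0 · P(hit 0 first) = 198 · (130/198) = 130.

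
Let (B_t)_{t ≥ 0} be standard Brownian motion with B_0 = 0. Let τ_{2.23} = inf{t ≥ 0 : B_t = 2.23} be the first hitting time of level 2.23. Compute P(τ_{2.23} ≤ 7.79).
P(τ_{2.23} ≤ 7.79) = 2(1 − Φ(2.23/√7.79)) = 2(1 − Φ(0.7990)) ≈ 0.4243

By the reflection principle for standard BM, P(τ_b ≤ t) = 2 · P(B_t ≥ b). Since B_t ~ N(0, t), P(B_t ≥ 2.23) = 1 − Φ(2.23/√t) = 1 − Φ(2.23/√7.79) = 1 − Φ(0.7990) ≈ 0.21215. Doubling: P(τ_{2.23} ≤ 7.79) ≈ 2 · 0.21215 = 0.42430 ≈ 0.4243.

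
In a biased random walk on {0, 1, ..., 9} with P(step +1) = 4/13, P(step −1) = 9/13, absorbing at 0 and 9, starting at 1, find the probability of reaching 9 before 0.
P(hit 9 before 0) = (1 − (9/4)^1) / (1 − (9/4)^9) = 65536/77431669

Let u_k denote P(reach 9 before 0 | start at k). Boundary: u_0 = 0, u_9 = 1. Recurrence: u_k = 4/13·u_{k+1} + 9/13·u_{k-1} for 1 ≤ k ≤ 8. Try u_k = A + B·r^k with r = q/p = (9/13)/(4/13) = 9/4. Substitution satisfies the recurrence; boundary conditions give:
  u_k = (1 − r^k) / (1 − r^N) = (1 − (9/4)^1) / (1 − (9/4)^9) = 65536/77431669.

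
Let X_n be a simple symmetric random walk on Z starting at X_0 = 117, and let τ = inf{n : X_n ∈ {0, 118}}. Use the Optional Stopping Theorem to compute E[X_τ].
E[X_τ] = 117

X_n is a martingale and τ is a bounded-mean stopping time (indeed τ is finite a.s. with bounded expectation since the walk is in a bounded region). By the OST, E[X_τ] = E[X_0] = 117. Equivalently: E[X_τ] = 118 · P(hit 118 first) + 0 · P(hit 0 first) = 118 · (117/118) = 117.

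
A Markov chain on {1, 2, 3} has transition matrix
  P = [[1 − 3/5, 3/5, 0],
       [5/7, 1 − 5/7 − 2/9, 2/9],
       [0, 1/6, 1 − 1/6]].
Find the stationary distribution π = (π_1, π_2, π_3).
π = (25/74, 21/74, 14/37)

This is a birth-death chain on three states, which satisfies detailed balance: π_1 · P_{12} = π_2 · P_{21} and π_2 · P_{23} = π_3 · P_{32}.
From π_1 · 3/5 = π_2 · 5/7: π_2/π_1 = (3/5)/(5/7) = 21/25.
From π_2 · 2/9 = π_3 · 1/6: π_3/π_2 = (2/9)/(1/6) = 4/3.
Take π_1 proportional to 1; then unnormalized π = (1, 21/25, 28/25). Normalize by dividing by the sum 74/25:
  π = (25/74, 21/74, 14/37).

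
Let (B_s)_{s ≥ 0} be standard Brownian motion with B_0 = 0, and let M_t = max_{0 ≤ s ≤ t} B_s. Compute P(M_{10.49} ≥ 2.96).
P(M_{10.49} ≥ 2.96) = 2·P(B_{10.49} ≥ 2.96) = 2(1 − Φ(2.96/√10.49)) ≈ 0.3608

By the reflection principle for Brownian motion, P(M_t ≥ a) = 2 · P(B_t ≥ a) for a ≥ 0. Since B_t ~ N(0, t), P(B_t ≥ 2.96) = 1 − Φ(2.96/√t) = 1 − Φ(2.96/√10.49) = 1 − Φ(0.9139). So
  P(M_{10.49} ≥ 2.96) = 2(1 − Φ(0.9139)) ≈ 0.3608.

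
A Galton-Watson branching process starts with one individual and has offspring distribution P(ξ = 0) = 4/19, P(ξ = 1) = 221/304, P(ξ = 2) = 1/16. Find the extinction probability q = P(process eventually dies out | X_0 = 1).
q = 1

Mean offspring μ = 0·4/19 + 1·221/304 + 2·1/16 = 259/304 ≤ 1. For μ ≤ 1 with offspring not concentrated at 1, the Galton-Watson process goes extinct almost surely, so q = 1.
(Algebraic check: The pgf is f(s) = 4/19 + 221/304·s + 1/16·s². The extinction probability q is the smallest fixed point of f in [0, 1]. Setting s = f(s):
  1/16·s² + (221/304 − 1)·s + 4/19 = 0
  1/16·s² − (4/19 + 1/16)·s + 4/19 = 0
which factors as (s − 1)·(1/16·s − 4/19) = 0, giving roots s = 1 and s = (4/19)/(1/16) = 64/19. Since 64/19 ≥ 1, the smallest root in [0, 1] is s = 1.)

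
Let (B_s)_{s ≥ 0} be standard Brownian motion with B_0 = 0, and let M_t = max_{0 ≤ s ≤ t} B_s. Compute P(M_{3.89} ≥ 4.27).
P(M_{3.89} ≥ 4.27) = 2·P(B_{3.89} ≥ 4.27) = 2(1 − Φ(4.27/√3.89)) ≈ 0.0304

By the reflection principle for Brownian motion, P(M_t ≥ a) = 2 · P(B_t ≥ a) for a ≥ 0. Since B_t ~ N(0, t), P(B_t ≥ 4.27) = 1 − Φ(4.27/√t) = 1 − Φ(4.27/√3.89) = 1 − Φ(2.1650). So
  P(M_{3.89} ≥ 4.27) = 2(1 − Φ(2.1650)) ≈ 0.0304.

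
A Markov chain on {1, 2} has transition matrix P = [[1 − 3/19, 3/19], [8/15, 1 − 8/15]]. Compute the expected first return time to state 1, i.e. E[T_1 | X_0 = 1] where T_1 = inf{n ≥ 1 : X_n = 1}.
E[T_1 | X_0 = 1] = 1/π_1 = 197/152

For an irreducible recurrent Markov chain with stationary distribution π, E[T_i | X_0 = i] = 1/π_i (Kac's formula). Here π_1 = (8/15)/(3/19 + 8/15) = (8/15)/(197/285) = 152/197, so E[T_1 | X_0 = 1] = 1/π_1 = (3/19 + 8/15)/(8/15) = (197/285)/(8/15) = 197/152.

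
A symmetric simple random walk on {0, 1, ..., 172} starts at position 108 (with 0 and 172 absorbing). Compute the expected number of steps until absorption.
E[τ | X_0 = 108] = 6912

Let v_k = E[τ | X_0 = k]. Boundary: v_0 = v_172 = 0. Recurrence: v_k = 1 + (v_{k-1} + v_{k+1})/2 for 1 ≤ k ≤ 171. The particular solution to v_k − (v_{k-1} + v_{k+1})/2 = 1 is v_k = −k^2. Adding homogeneous solution A + B k and matching boundaries gives v_k = k (172 − k). Substituting k = 108: v_108 = 108 · 64 = 6912.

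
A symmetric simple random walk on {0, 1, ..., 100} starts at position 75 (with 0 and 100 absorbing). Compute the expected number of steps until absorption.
E[τ | X_0 = 75] = 1875

Let v_k = E[τ | X_0 = k]. Boundary: v_0 = v_100 = 0. Recurrence: v_k = 1 + (v_{k-1} + v_{k+1})/2 for 1 ≤ k ≤ 99. The particular solution to v_k − (v_{k-1} + v_{k+1})/2 = 1 is v_k = −k^2. Adding homogeneous solution A + B k and matching boundaries gives v_k = k (100 − k). Substituting k = 75: v_75 = 75 · 25 = 1875.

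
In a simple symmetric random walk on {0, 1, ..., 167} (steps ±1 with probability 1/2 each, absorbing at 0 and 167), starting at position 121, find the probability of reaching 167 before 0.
P(hit 167 before 0) = 121/167

Let u_k = P(hit 167 before 0 | start at k). Then u_0 = 0, u_167 = 1, and u_k = u_{k-1}/2 + u_{k+1}/2 for 1 ≤ k ≤ 166. This harmonic recurrence is solved by u_k = k/167, giving u_121 = 121/167.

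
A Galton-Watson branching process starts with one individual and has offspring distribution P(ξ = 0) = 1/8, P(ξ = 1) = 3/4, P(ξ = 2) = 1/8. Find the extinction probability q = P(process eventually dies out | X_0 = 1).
q = 1

Mean offspring μ = 0·1/8 + 1·3/4 + 2·1/8 = 1 ≤ 1. For μ ≤ 1 with offspring not concentrated at 1, the Galton-Watson process goes extinct almost surely, so q = 1.
(Algebraic check: The pgf is f(s) = 1/8 + 3/4·s + 1/8·s². The extinction probability q is the smallest fixed point of f in [0, 1]. Setting s = f(s):
  1/8·s² + (3/4 − 1)·s + 1/8 = 0
  1/8·s² − (1/8 + 1/8)·s + 1/8 = 0
which factors as (s − 1)·(1/8·s − 1/8) = 0, giving roots s = 1 and s = (1/8)/(1/8) = 1. Since 1 ≥ 1, the smallest root in [0, 1] is s = 1.)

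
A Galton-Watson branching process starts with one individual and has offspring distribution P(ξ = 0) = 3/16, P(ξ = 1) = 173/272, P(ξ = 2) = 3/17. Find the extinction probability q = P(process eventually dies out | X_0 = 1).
q = 1

Mean offspring μ = 0·3/16 + 1·173/272 + 2·3/17 = 269/272 ≤ 1. For μ ≤ 1 with offspring not concentrated at 1, the Galton-Watson process goes extinct almost surely, so q = 1.
(Algebraic check: The pgf is f(s) = 3/16 + 173/272·s + 3/17·s². The extinction probability q is the smallest fixed point of f in [0, 1]. Setting s = f(s):
  3/17·s² + (173/272 − 1)·s + 3/16 = 0
  3/17·s² − (3/16 + 3/17)·s + 3/16 = 0
which factors as (s − 1)·(3/17·s − 3/16) = 0, giving roots s = 1 and s = (3/16)/(3/17) = 17/16. Since 17/16 ≥ 1, the smallest root in [0, 1] is s = 1.)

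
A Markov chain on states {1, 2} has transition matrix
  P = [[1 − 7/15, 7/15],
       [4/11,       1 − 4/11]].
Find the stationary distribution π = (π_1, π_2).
π_1 = 60/137, π_2 = 77/137

Solve πP = π with π_1 + π_2 = 1. From πP = π: π_1 · (1 − 7/15) + π_2 · 4/11 = π_1 ⇒ π_2 · 4/11 = π_1 · 7/15 ⇒ π_2/π_1 = (7/15)/(4/11) = 77/60. Together with π_1 + π_2 = 1:
  π_1 = (4/11)/(7/15 + 4/11) = (4/11)/(137/165) = 60/137,
  π_2 = (7/15)/(7/15 + 4/11) = (7/15)/(137/165) = 77/137.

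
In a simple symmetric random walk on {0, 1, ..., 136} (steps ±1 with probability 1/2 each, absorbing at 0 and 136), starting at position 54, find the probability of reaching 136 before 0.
P(hit 136 before 0) = 54/136 = 27/68

Let u_k = P(hit 136 before 0 | start at k). Then u_0 = 0, u_136 = 1, and u_k = u_{k-1}/2 + u_{k+1}/2 for 1 ≤ k ≤ 135. This harmonic recurrence is solved by u_k = k/136, giving u_54 = 54/136 = 27/68.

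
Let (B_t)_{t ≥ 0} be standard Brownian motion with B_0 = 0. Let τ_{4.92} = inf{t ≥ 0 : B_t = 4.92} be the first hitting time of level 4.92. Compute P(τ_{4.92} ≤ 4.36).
P(τ_{4.92} ≤ 4.36) = 2(1 − Φ(4.92/√4.36)) = 2(1 − Φ(2.3563)) ≈ 0.0185

By the reflection principle for standard BM, P(τ_b ≤ t) = 2 · P(B_t ≥ b). Since B_t ~ N(0, t), P(B_t ≥ 4.92) = 1 − Φ(4.92/√t) = 1 − Φ(4.92/√4.36) = 1 − Φ(2.3563) ≈ 0.00923. Doubling: P(τ_{4.92} ≤ 4.36) ≈ 2 · 0.00923 = 0.01846 ≈ 0.0185.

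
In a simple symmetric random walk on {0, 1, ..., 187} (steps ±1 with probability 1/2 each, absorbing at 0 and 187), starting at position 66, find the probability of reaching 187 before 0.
P(hit 187 before 0) = 66/187 = 6/17

Let u_k = P(hit 187 before 0 | start at k). Then u_0 = 0, u_187 = 1, and u_k = u_{k-1}/2 + u_{k+1}/2 for 1 ≤ k ≤ 186. This harmonic recurrence is solved by u_k = k/187, giving u_66 = 66/187 = 6/17.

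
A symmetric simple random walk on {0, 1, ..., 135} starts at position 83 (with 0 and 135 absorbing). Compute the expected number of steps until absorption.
E[τ | X_0 = 83] = 4316

Let v_k = E[τ | X_0 = k]. Boundary: v_0 = v_135 = 0. Recurrence: v_k = 1 + (v_{k-1} + v_{k+1})/2 for 1 ≤ k ≤ 134. The particular solution to v_k − (v_{k-1} + v_{k+1})/2 = 1 is v_k = −k^2. Adding homogeneous solution A + B k and matching boundaries gives v_k = k (135 − k). Substituting k = 83: v_83 = 83 · 52 = 4316.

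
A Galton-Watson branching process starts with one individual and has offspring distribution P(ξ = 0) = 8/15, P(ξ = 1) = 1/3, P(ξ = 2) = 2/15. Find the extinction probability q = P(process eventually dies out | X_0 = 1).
q = 1

Mean offspring μ = 0·8/15 + 1·1/3 + 2·2/15 = 3/5 ≤ 1. For μ ≤ 1 with offspring not concentrated at 1, the Galton-Watson process goes extinct almost surely, so q = 1.
(Algebraic check: The pgf is f(s) = 8/15 + 1/3·s + 2/15·s². The extinction probability q is the smallest fixed point of f in [0, 1]. Setting s = f(s):
  2/15·s² + (1/3 − 1)·s + 8/15 = 0
  2/15·s² − (8/15 + 2/15)·s + 8/15 = 0
which factors as (s − 1)·(2/15·s − 8/15) = 0, giving roots s = 1 and s = (8/15)/(2/15) = 4. Since 4 ≥ 1, the smallest root in [0, 1] is s = 1.)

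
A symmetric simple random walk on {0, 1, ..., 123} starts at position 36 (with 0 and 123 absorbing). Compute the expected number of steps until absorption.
E[τ | X_0 = 36] = 3132

Let v_k = E[τ | X_0 = k]. Boundary: v_0 = v_123 = 0. Recurrence: v_k = 1 + (v_{k-1} + v_{k+1})/2 for 1 ≤ k ≤ 122. The particular solution to v_k − (v_{k-1} + v_{k+1})/2 = 1 is v_k = −k^2. Adding homogeneous solution A + B k and matching boundaries gives v_k = k (123 − k). Substituting k = 36: v_36 = 36 · 87 = 3132.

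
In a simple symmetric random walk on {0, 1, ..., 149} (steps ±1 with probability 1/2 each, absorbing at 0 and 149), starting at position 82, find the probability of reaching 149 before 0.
P(hit 149 before 0) = 82/149

Let u_k = P(hit 149 before 0 | start at k). Then u_0 = 0, u_149 = 1, and u_k = u_{k-1}/2 + u_{k+1}/2 for 1 ≤ k ≤ 148. This harmonic recurrence is solved by u_k = k/149, giving u_82 = 82/149.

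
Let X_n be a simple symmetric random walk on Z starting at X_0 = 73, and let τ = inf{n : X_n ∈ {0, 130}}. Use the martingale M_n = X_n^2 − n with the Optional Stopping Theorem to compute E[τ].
E[τ] = 4161

M_n = X_n^2 − n is a martingale (since E[X_{n+1}^2 | F_n] = X_n^2 + 1). By OST (τ has finite mean in a bounded region), E[M_τ] = E[M_0] = X_0^2 − 0 = 73^2 = 5329. Also E[M_τ] = E[X_τ^2] − E[τ]. The walk exits at 0 or 130, with P(hit 130 first) = 73/130, so E[X_τ^2] = 130^2 · 73/130 + 0 = 9490. Thus E[τ] = E[X_τ^2] − E[M_τ] = 9490 − 5329 = 4161 = 73(130 − 73) = 4161.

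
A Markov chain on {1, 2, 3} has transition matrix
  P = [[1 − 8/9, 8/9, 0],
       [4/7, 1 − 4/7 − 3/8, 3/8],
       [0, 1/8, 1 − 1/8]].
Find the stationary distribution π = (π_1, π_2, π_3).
π = (9/65, 14/65, 42/65)

This is a birth-death chain on three states, which satisfies detailed balance: π_1 · P_{12} = π_2 · P_{21} and π_2 · P_{23} = π_3 · P_{32}.
From π_1 · 8/9 = π_2 · 4/7: π_2/π_1 = (8/9)/(4/7) = 14/9.
From π_2 · 3/8 = π_3 · 1/8: π_3/π_2 = (3/8)/(1/8) = 3.
Take π_1 proportional to 1; then unnormalized π = (1, 14/9, 14/3). Normalize by dividing by the sum 65/9:
  π = (9/65, 14/65, 42/65).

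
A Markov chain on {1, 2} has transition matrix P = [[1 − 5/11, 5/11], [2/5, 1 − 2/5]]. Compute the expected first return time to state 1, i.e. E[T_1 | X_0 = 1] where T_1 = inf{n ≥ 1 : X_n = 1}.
E[T_1 | X_0 = 1] = 1/π_1 = 47/22

For an irreducible recurrent Markov chain with stationary distribution π, E[T_i | X_0 = i] = 1/π_i (Kac's formula). Here π_1 = (2/5)/(5/11 + 2/5) = (2/5)/(47/55) = 22/47, so E[T_1 | X_0 = 1] = 1/π_1 = (5/11 + 2/5)/(2/5) = (47/55)/(2/5) = 47/22.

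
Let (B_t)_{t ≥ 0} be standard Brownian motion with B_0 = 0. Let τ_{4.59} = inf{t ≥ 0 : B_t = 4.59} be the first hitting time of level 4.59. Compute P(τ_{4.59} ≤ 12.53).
P(τ_{4.59} ≤ 12.53) = 2(1 − Φ(4.59/√12.53)) = 2(1 − Φ(1.2967)) ≈ 0.1947

By the reflection principle for standard BM, P(τ_b ≤ t) = 2 · P(B_t ≥ b). Since B_t ~ N(0, t), P(B_t ≥ 4.59) = 1 − Φ(4.59/√t) = 1 − Φ(4.59/√12.53) = 1 − Φ(1.2967) ≈ 0.09737. Doubling: P(τ_{4.59} ≤ 12.53) ≈ 2 · 0.09737 = 0.19474 ≈ 0.1947.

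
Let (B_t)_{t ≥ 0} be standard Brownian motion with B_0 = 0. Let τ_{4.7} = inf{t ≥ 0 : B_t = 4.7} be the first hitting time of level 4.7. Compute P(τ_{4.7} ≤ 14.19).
P(τ_{4.7} ≤ 14.19) = 2(1 − Φ(4.7/√14.19)) = 2(1 − Φ(1.2477)) ≈ 0.2121

By the reflection principle for standard BM, P(τ_b ≤ t) = 2 · P(B_t ≥ b). Since B_t ~ N(0, t), P(B_t ≥ 4.7) = 1 − Φ(4.7/√t) = 1 − Φ(4.7/√14.19) = 1 − Φ(1.2477) ≈ 0.10607. Doubling: P(τ_{4.7} ≤ 14.19) ≈ 2 · 0.10607 = 0.21214 ≈ 0.2121.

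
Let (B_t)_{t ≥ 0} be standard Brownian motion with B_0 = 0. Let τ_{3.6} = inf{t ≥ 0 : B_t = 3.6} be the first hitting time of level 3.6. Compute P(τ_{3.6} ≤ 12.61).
P(τ_{3.6} ≤ 12.61) = 2(1 − Φ(3.6/√12.61)) = 2(1 − Φ(1.0138)) ≈ 0.3107

By the reflection principle for standard BM, P(τ_b ≤ t) = 2 · P(B_t ≥ b). Since B_t ~ N(0, t), P(B_t ≥ 3.6) = 1 − Φ(3.6/√t) = 1 − Φ(3.6/√12.61) = 1 − Φ(1.0138) ≈ 0.15534. Doubling: P(τ_{3.6} ≤ 12.61) ≈ 2 · 0.15534 = 0.31068 ≈ 0.3107.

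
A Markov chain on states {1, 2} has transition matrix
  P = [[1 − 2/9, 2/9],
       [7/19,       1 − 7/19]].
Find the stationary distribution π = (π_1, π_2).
π_1 = 63/101, π_2 = 38/101

Solve πP = π with π_1 + π_2 = 1. From πP = π: π_1 · (1 − 2/9) + π_2 · 7/19 = π_1 ⇒ π_2 · 7/19 = π_1 · 2/9 ⇒ π_2/π_1 = (2/9)/(7/19) = 38/63. Together with π_1 + π_2 = 1:
  π_1 = (7/19)/(2/9 + 7/19) = (7/19)/(101/171) = 63/101,
  π_2 = (2/9)/(2/9 + 7/19) = (2/9)/(101/171) = 38/101.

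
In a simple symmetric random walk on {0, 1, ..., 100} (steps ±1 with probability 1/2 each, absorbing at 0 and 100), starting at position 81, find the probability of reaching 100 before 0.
P(hit 100 before 0) = 81/100

Let u_k = P(hit 100 before 0 | start at k). Then u_0 = 0, u_100 = 1, and u_k = u_{k-1}/2 + u_{k+1}/2 for 1 ≤ k ≤ 99. This harmonic recurrence is solved by u_k = k/100, giving u_81 = 81/100.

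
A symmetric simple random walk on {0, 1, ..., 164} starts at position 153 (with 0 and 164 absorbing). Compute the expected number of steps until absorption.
E[τ | X_0 = 153] = 1683

Let v_k = E[τ | X_0 = k]. Boundary: v_0 = v_164 = 0. Recurrence: v_k = 1 + (v_{k-1} + v_{k+1})/2 for 1 ≤ k ≤ 163. The particular solution to v_k − (v_{k-1} + v_{k+1})/2 = 1 is v_k = −k^2. Adding homogeneous solution A + B k and matching boundaries gives v_k = k (164 − k). Substituting k = 153: v_153 = 153 · 11 = 1683.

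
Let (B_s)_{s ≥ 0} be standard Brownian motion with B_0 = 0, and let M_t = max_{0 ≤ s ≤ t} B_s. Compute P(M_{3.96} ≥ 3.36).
P(M_{3.96} ≥ 3.36) = 2·P(B_{3.96} ≥ 3.36) = 2(1 − Φ(3.36/√3.96)) ≈ 0.0913

By the reflection principle for Brownian motion, P(M_t ≥ a) = 2 · P(B_t ≥ a) for a ≥ 0. Since B_t ~ N(0, t), P(B_t ≥ 3.36) = 1 − Φ(3.36/√t) = 1 − Φ(3.36/√3.96) = 1 − Φ(1.6885). So
  P(M_{3.96} ≥ 3.36) = 2(1 − Φ(1.6885)) ≈ 0.0913.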